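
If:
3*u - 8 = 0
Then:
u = 8/3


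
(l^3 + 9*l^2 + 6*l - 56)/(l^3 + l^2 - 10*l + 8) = (l + 7)/(l - 1)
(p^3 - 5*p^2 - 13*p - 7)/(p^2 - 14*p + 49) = (p^2 + 2*p + 1)/(p - 7)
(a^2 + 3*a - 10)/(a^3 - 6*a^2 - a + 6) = (a^2 + 3*a - 10)/(a^3 - 6*a^2 - a + 6)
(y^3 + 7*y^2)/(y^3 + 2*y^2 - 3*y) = y*(y + 7)/(y^2 + 2*y - 3)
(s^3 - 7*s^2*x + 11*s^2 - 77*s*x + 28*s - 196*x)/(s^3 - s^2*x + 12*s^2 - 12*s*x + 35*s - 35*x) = (-s^2 + 7*s*x - 4*s + 28*x)/(-s^2 + s*x - 5*s + 5*x)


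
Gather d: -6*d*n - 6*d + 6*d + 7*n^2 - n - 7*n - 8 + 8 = -6*d*n + 7*n^2 - 8*n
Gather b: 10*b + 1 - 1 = 10*b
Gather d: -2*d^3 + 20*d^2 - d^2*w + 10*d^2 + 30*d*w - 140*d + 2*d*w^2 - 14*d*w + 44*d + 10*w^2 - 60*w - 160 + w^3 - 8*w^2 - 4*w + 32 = -2*d^3 + d^2*(30 - w) + d*(2*w^2 + 16*w - 96) + w^3 + 2*w^2 - 64*w - 128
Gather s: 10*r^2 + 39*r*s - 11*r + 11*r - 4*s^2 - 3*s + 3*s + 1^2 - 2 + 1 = 10*r^2 + 39*r*s - 4*s^2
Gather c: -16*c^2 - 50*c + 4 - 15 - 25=-16*c^2 - 50*c - 36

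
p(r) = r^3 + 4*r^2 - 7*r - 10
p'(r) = 3*r^2 + 8*r - 7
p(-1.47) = 5.76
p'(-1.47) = -12.28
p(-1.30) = 3.66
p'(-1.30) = -12.33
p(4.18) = 103.66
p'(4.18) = 78.86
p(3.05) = 34.23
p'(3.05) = 45.31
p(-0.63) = -4.25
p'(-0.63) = -10.85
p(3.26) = 44.34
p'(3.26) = 50.96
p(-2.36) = 15.65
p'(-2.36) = -9.17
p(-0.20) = -8.45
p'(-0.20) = -8.48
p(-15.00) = -2380.00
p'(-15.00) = 548.00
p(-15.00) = -2380.00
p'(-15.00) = 548.00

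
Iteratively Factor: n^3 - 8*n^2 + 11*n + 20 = (n - 5)*(n^2 - 3*n - 4) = (n - 5)*(n + 1)*(n - 4)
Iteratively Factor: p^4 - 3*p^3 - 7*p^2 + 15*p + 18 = (p - 3)*(p^3 - 7*p - 6) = (p - 3)*(p + 1)*(p^2 - p - 6) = (p - 3)*(p + 1)*(p + 2)*(p - 3)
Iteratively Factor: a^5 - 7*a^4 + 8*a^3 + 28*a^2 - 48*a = (a + 2)*(a^4 - 9*a^3 + 26*a^2 - 24*a) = (a - 4)*(a + 2)*(a^3 - 5*a^2 + 6*a) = (a - 4)*(a - 2)*(a + 2)*(a^2 - 3*a) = a*(a - 4)*(a - 2)*(a + 2)*(a - 3)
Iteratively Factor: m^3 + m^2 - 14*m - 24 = (m + 3)*(m^2 - 2*m - 8) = (m - 4)*(m + 3)*(m + 2)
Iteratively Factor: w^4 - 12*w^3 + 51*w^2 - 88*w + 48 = (w - 3)*(w^3 - 9*w^2 + 24*w - 16) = (w - 3)*(w - 1)*(w^2 - 8*w + 16) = (w - 4)*(w - 3)*(w - 1)*(w - 4)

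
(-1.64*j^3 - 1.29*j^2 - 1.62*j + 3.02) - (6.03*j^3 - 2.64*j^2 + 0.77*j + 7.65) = -7.67*j^3 + 1.35*j^2 - 2.39*j - 4.63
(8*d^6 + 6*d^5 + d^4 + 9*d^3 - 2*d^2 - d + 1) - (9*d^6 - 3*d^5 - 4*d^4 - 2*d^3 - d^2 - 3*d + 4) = -d^6 + 9*d^5 + 5*d^4 + 11*d^3 - d^2 + 2*d - 3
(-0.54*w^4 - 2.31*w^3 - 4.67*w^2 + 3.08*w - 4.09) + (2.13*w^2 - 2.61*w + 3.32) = -0.54*w^4 - 2.31*w^3 - 2.54*w^2 + 0.47*w - 0.77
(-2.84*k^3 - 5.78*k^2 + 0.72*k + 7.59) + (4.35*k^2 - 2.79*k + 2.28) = -2.84*k^3 - 1.43*k^2 - 2.07*k + 9.87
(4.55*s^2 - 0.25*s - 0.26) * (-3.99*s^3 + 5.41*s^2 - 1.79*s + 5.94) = -18.1545*s^5 + 25.613*s^4 - 8.4596*s^3 + 26.0679*s^2 - 1.0196*s - 1.5444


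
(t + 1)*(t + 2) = t^2 + 3*t + 2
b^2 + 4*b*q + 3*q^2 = (b + q)*(b + 3*q)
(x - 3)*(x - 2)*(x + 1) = x^3 - 4*x^2 + x + 6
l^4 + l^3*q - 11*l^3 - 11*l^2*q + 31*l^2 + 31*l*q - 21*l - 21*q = (l - 7)*(l - 3)*(l - 1)*(l + q)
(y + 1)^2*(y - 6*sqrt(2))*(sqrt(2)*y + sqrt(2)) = sqrt(2)*y^4 - 12*y^3 + 3*sqrt(2)*y^3 - 36*y^2 + 3*sqrt(2)*y^2 - 36*y + sqrt(2)*y - 12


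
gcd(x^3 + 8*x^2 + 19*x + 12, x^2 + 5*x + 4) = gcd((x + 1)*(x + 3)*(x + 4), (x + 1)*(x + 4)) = x^2 + 5*x + 4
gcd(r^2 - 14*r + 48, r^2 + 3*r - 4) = 1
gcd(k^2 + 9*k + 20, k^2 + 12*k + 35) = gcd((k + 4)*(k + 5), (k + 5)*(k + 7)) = k + 5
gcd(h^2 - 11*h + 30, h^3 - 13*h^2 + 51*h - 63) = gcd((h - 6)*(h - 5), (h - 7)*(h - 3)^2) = 1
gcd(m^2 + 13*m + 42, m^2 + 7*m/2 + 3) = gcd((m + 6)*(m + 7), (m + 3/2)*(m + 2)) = 1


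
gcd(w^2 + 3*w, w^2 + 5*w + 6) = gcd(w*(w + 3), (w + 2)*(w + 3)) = w + 3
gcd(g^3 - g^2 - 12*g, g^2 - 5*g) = g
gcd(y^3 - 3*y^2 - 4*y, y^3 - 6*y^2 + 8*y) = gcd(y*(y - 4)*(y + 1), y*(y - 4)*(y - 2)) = y^2 - 4*y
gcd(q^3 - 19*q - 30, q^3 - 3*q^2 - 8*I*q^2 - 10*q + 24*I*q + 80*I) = q^2 - 3*q - 10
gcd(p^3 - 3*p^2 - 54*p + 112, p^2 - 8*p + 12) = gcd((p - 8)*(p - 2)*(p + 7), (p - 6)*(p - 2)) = p - 2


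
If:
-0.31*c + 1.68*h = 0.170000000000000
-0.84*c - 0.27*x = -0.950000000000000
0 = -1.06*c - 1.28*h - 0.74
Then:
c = -0.67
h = -0.02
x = 5.61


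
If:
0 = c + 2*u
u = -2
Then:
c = 4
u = -2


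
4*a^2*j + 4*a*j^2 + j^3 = j*(2*a + j)^2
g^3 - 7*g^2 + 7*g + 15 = (g - 5)*(g - 3)*(g + 1)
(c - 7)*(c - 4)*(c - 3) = c^3 - 14*c^2 + 61*c - 84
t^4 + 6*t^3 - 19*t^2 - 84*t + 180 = (t - 3)*(t - 2)*(t + 5)*(t + 6)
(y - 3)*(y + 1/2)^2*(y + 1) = y^4 - y^3 - 19*y^2/4 - 7*y/2 - 3/4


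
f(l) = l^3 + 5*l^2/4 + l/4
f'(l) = 3*l^2 + 5*l/2 + 1/4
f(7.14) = 429.50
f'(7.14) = 171.04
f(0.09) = 0.03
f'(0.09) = 0.50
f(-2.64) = -10.35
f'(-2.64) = 14.56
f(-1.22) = -0.26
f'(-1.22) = 1.67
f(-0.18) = -0.01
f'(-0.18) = -0.10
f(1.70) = 8.95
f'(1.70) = 13.17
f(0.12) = 0.05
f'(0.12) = 0.59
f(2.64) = 27.77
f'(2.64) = 27.76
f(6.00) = 262.50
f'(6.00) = 123.25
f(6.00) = 262.50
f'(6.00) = 123.25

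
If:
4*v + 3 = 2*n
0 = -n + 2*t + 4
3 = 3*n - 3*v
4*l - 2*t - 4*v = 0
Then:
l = -11/8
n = 1/2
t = -7/4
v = -1/2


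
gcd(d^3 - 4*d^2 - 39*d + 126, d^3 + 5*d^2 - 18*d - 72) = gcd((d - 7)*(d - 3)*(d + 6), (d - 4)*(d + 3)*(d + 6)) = d + 6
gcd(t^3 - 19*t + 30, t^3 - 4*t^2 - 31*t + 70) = t^2 + 3*t - 10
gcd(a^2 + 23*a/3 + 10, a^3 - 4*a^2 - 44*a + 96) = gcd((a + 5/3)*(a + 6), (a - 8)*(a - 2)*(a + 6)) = a + 6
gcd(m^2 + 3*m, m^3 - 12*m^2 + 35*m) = m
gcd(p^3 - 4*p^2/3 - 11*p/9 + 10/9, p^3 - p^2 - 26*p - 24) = p + 1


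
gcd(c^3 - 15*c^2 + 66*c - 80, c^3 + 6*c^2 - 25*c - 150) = c - 5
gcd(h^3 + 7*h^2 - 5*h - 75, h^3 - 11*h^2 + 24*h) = h - 3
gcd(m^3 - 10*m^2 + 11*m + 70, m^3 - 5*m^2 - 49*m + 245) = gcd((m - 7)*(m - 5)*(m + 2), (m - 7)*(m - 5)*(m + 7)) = m^2 - 12*m + 35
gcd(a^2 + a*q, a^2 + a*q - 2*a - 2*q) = a + q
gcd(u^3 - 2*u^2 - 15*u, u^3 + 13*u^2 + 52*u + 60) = 1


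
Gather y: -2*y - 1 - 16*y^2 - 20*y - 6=-16*y^2 - 22*y - 7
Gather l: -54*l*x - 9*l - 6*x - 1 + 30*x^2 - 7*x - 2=l*(-54*x - 9) + 30*x^2 - 13*x - 3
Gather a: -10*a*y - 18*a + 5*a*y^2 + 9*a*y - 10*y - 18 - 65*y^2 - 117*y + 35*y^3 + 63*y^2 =a*(5*y^2 - y - 18) + 35*y^3 - 2*y^2 - 127*y - 18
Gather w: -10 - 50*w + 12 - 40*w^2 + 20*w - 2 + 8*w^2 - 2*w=-32*w^2 - 32*w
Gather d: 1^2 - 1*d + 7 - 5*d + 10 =18 - 6*d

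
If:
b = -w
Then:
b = -w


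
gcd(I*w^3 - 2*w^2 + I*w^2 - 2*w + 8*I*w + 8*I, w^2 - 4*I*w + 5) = 1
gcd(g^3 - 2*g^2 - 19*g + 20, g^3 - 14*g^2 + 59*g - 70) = g - 5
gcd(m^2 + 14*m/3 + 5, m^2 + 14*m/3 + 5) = m^2 + 14*m/3 + 5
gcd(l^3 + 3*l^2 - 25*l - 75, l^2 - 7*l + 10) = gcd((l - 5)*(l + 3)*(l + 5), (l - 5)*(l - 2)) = l - 5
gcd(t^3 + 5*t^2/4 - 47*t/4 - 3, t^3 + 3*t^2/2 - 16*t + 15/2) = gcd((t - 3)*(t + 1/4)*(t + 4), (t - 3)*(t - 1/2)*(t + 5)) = t - 3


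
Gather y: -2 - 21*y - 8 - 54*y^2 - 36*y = -54*y^2 - 57*y - 10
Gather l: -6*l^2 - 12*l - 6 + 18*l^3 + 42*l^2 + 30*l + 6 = 18*l^3 + 36*l^2 + 18*l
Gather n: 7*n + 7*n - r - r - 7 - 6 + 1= 14*n - 2*r - 12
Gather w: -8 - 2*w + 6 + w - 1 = -w - 3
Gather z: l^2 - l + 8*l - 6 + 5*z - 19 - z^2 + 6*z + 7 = l^2 + 7*l - z^2 + 11*z - 18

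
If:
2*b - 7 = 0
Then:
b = 7/2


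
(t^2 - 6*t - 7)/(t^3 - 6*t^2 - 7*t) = 1/t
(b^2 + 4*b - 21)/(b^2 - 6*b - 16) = (-b^2 - 4*b + 21)/(-b^2 + 6*b + 16)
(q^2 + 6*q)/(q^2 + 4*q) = (q + 6)/(q + 4)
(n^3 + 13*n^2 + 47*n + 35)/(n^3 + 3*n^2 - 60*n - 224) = (n^2 + 6*n + 5)/(n^2 - 4*n - 32)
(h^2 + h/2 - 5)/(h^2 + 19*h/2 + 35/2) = (h - 2)/(h + 7)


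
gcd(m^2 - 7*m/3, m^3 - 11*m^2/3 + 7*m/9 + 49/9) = m - 7/3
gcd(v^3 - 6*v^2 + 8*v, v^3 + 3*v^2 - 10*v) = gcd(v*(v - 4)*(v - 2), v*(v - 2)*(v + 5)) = v^2 - 2*v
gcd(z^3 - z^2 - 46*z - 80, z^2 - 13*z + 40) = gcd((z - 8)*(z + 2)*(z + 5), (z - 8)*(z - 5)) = z - 8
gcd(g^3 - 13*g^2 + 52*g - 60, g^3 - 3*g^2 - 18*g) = g - 6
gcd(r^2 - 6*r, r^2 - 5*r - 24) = 1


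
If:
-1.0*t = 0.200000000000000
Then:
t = -0.20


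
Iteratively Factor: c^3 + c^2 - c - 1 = (c + 1)*(c^2 - 1) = (c - 1)*(c + 1)*(c + 1)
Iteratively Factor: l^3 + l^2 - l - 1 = (l + 1)*(l^2 - 1) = (l + 1)^2*(l - 1)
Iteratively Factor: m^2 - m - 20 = (m - 5)*(m + 4)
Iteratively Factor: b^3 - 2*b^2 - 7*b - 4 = (b - 4)*(b^2 + 2*b + 1) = (b - 4)*(b + 1)*(b + 1)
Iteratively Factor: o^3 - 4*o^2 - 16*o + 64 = (o - 4)*(o^2 - 16) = (o - 4)^2*(o + 4)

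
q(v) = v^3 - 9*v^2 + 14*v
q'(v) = 3*v^2 - 18*v + 14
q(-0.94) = -21.94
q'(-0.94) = 33.57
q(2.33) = -3.59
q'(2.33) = -11.65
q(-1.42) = -40.89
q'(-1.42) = 45.61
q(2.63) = -7.24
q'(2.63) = -12.59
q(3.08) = -13.04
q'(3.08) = -12.98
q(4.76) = -29.43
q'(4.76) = -3.71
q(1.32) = 5.10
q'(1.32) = -4.53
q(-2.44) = -102.27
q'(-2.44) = 75.78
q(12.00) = 600.00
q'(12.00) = 230.00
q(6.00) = -24.00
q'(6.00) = 14.00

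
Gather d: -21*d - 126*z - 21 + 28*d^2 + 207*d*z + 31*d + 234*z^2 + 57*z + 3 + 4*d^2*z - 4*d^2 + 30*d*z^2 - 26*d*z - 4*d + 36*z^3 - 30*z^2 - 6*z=d^2*(4*z + 24) + d*(30*z^2 + 181*z + 6) + 36*z^3 + 204*z^2 - 75*z - 18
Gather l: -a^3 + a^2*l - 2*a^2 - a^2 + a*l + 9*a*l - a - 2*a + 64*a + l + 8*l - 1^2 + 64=-a^3 - 3*a^2 + 61*a + l*(a^2 + 10*a + 9) + 63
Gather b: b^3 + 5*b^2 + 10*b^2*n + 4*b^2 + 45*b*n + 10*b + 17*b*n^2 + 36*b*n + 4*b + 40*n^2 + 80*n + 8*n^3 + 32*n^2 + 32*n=b^3 + b^2*(10*n + 9) + b*(17*n^2 + 81*n + 14) + 8*n^3 + 72*n^2 + 112*n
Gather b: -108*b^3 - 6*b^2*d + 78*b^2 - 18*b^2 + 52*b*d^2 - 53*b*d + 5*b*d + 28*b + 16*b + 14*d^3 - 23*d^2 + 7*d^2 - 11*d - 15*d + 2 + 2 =-108*b^3 + b^2*(60 - 6*d) + b*(52*d^2 - 48*d + 44) + 14*d^3 - 16*d^2 - 26*d + 4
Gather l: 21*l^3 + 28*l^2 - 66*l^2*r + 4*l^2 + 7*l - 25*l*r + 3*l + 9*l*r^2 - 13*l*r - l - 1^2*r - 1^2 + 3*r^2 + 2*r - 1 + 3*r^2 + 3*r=21*l^3 + l^2*(32 - 66*r) + l*(9*r^2 - 38*r + 9) + 6*r^2 + 4*r - 2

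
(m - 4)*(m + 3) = m^2 - m - 12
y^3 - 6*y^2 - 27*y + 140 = (y - 7)*(y - 4)*(y + 5)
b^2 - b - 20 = (b - 5)*(b + 4)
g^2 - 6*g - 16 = (g - 8)*(g + 2)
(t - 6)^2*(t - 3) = t^3 - 15*t^2 + 72*t - 108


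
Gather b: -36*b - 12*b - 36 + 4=-48*b - 32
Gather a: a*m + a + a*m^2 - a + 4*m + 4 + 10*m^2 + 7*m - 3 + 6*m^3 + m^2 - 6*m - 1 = a*(m^2 + m) + 6*m^3 + 11*m^2 + 5*m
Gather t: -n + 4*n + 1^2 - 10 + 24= 3*n + 15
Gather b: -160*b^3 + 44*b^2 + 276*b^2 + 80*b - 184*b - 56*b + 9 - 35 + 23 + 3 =-160*b^3 + 320*b^2 - 160*b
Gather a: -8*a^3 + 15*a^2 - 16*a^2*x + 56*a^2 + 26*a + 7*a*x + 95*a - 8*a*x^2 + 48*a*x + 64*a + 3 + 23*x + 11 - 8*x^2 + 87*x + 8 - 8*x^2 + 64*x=-8*a^3 + a^2*(71 - 16*x) + a*(-8*x^2 + 55*x + 185) - 16*x^2 + 174*x + 22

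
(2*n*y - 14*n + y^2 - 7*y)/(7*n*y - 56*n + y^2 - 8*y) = (2*n*y - 14*n + y^2 - 7*y)/(7*n*y - 56*n + y^2 - 8*y)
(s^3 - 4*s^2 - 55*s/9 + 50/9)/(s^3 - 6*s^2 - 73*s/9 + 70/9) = (s - 5)/(s - 7)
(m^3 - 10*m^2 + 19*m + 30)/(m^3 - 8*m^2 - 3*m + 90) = (m + 1)/(m + 3)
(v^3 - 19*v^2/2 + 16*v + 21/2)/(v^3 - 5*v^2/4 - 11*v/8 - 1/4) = 4*(v^2 - 10*v + 21)/(4*v^2 - 7*v - 2)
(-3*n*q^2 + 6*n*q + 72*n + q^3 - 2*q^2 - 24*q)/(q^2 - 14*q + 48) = (-3*n*q - 12*n + q^2 + 4*q)/(q - 8)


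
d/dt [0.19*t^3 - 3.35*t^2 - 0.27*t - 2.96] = 0.57*t^2 - 6.7*t - 0.27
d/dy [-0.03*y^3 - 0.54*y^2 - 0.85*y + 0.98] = -0.09*y^2 - 1.08*y - 0.85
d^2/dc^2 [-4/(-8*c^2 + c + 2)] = 8*(64*c^2 - 8*c - (16*c - 1)^2 - 16)/(-8*c^2 + c + 2)^3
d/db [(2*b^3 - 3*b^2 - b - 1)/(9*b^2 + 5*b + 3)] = 2*(9*b^4 + 10*b^3 + 6*b^2 + 1)/(81*b^4 + 90*b^3 + 79*b^2 + 30*b + 9)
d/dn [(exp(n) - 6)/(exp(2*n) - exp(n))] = (-exp(2*n) + 12*exp(n) - 6)*exp(-n)/(exp(2*n) - 2*exp(n) + 1)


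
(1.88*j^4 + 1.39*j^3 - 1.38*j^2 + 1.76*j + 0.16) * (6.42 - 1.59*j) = -2.9892*j^5 + 9.8595*j^4 + 11.118*j^3 - 11.658*j^2 + 11.0448*j + 1.0272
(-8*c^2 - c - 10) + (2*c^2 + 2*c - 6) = -6*c^2 + c - 16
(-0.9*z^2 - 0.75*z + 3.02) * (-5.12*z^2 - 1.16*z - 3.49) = 4.608*z^4 + 4.884*z^3 - 11.4514*z^2 - 0.885699999999999*z - 10.5398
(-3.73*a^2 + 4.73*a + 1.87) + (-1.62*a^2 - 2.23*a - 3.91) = -5.35*a^2 + 2.5*a - 2.04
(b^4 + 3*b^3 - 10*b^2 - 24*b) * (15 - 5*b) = -5*b^5 + 95*b^3 - 30*b^2 - 360*b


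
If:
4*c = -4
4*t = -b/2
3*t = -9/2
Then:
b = 12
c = -1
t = -3/2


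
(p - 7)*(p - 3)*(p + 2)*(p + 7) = p^4 - p^3 - 55*p^2 + 49*p + 294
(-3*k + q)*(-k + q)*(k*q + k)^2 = 3*k^4*q^2 + 6*k^4*q + 3*k^4 - 4*k^3*q^3 - 8*k^3*q^2 - 4*k^3*q + k^2*q^4 + 2*k^2*q^3 + k^2*q^2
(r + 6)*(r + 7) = r^2 + 13*r + 42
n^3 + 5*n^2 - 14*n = n*(n - 2)*(n + 7)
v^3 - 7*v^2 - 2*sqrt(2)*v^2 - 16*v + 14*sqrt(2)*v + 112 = (v - 7)*(v - 4*sqrt(2))*(v + 2*sqrt(2))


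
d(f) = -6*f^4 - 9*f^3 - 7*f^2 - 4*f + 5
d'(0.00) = -4.00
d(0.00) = 5.00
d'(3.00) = -937.00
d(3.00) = -799.00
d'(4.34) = -2535.24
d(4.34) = -3008.61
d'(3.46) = -1369.79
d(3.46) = -1325.35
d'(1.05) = -76.25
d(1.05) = -24.63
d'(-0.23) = -1.92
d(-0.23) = 5.64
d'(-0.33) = -1.46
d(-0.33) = 5.81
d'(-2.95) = 418.47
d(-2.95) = -267.47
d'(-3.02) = 453.08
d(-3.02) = -297.96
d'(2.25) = -445.56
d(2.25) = -295.73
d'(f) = -24*f^3 - 27*f^2 - 14*f - 4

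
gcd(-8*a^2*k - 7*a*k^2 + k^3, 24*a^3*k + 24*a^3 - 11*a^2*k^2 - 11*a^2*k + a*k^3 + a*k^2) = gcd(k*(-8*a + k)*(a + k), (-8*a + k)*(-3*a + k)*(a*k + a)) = 8*a - k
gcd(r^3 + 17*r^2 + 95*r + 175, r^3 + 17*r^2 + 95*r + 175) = r^3 + 17*r^2 + 95*r + 175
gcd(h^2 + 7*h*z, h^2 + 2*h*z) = h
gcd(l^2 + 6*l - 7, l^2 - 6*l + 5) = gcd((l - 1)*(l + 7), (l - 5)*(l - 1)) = l - 1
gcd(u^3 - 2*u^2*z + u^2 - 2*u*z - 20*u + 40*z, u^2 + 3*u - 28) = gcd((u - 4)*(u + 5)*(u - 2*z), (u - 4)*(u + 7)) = u - 4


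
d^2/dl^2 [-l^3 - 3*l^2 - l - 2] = -6*l - 6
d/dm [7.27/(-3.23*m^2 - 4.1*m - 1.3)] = (46.9642*m + 29.807)/(3.23*m^2 + 4.1*m + 1.3)^2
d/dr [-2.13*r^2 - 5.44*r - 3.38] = -4.26*r - 5.44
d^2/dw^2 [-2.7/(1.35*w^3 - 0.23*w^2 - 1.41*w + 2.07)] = ((21.87*w - 1.242)*(1.35*w^3 - 0.23*w^2 - 1.41*w + 2.07) - 2.7*(-8.1*w^2 + 0.92*w + 2.82)*(-4.05*w^2 + 0.46*w + 1.41))/(1.35*w^3 - 0.23*w^2 - 1.41*w + 2.07)^3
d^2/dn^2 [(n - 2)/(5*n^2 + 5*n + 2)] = 10*((1 - 3*n)*(5*n^2 + 5*n + 2) + 5*(n - 2)*(2*n + 1)^2)/(5*n^2 + 5*n + 2)^3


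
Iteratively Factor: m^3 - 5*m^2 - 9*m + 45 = (m - 3)*(m^2 - 2*m - 15) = (m - 5)*(m - 3)*(m + 3)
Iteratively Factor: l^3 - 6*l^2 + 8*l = (l - 2)*(l^2 - 4*l) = (l - 4)*(l - 2)*(l)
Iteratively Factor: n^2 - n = (n)*(n - 1)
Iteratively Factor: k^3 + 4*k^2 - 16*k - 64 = (k + 4)*(k^2 - 16) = (k + 4)^2*(k - 4)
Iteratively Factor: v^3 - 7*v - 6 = (v - 3)*(v^2 + 3*v + 2) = (v - 3)*(v + 1)*(v + 2)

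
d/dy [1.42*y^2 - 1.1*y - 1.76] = 2.84*y - 1.1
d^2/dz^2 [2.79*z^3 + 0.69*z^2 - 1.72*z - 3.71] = 16.74*z + 1.38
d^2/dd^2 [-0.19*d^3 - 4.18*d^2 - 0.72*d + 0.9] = -1.14*d - 8.36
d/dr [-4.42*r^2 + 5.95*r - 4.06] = 5.95 - 8.84*r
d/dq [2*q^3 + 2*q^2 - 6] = 2*q*(3*q + 2)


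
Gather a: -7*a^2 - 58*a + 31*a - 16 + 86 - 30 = -7*a^2 - 27*a + 40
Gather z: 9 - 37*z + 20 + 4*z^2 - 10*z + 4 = 4*z^2 - 47*z + 33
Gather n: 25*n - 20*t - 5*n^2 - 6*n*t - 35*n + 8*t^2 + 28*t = -5*n^2 + n*(-6*t - 10) + 8*t^2 + 8*t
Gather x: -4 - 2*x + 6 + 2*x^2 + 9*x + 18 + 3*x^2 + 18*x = 5*x^2 + 25*x + 20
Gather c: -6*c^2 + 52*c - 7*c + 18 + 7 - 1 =-6*c^2 + 45*c + 24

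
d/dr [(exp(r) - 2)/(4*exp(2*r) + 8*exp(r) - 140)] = (-2*(exp(r) - 2)*(exp(r) + 1) + exp(2*r) + 2*exp(r) - 35)*exp(r)/(4*(exp(2*r) + 2*exp(r) - 35)^2)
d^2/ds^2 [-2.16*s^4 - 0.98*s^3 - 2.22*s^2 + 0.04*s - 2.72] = -25.92*s^2 - 5.88*s - 4.44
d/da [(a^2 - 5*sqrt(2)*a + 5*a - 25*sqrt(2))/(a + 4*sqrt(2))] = (a^2 + 8*sqrt(2)*a - 40 + 45*sqrt(2))/(a^2 + 8*sqrt(2)*a + 32)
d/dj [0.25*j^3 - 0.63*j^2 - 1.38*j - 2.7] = 0.75*j^2 - 1.26*j - 1.38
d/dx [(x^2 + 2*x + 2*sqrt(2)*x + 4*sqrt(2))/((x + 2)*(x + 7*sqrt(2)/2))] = 3*sqrt(2)/(2*x^2 + 14*sqrt(2)*x + 49)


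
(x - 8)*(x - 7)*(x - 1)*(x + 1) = x^4 - 15*x^3 + 55*x^2 + 15*x - 56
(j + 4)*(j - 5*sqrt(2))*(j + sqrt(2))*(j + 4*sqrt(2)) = j^4 + 4*j^3 - 42*j^2 - 168*j - 40*sqrt(2)*j - 160*sqrt(2)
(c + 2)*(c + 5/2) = c^2 + 9*c/2 + 5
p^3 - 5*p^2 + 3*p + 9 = (p - 3)^2*(p + 1)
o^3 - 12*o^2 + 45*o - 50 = (o - 5)^2*(o - 2)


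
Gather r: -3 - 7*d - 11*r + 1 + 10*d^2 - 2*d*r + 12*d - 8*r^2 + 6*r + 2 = 10*d^2 + 5*d - 8*r^2 + r*(-2*d - 5)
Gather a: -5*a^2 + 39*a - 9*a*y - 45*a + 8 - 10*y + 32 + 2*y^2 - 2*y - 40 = -5*a^2 + a*(-9*y - 6) + 2*y^2 - 12*y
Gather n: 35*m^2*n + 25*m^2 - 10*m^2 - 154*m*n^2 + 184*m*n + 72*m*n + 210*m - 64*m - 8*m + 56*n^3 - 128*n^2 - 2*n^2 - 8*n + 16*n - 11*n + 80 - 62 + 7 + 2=15*m^2 + 138*m + 56*n^3 + n^2*(-154*m - 130) + n*(35*m^2 + 256*m - 3) + 27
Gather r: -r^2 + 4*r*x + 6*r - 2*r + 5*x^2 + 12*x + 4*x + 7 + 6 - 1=-r^2 + r*(4*x + 4) + 5*x^2 + 16*x + 12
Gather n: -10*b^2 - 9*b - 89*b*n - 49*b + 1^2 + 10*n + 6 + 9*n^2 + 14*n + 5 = -10*b^2 - 58*b + 9*n^2 + n*(24 - 89*b) + 12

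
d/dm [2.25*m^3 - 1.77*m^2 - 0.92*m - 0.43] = 6.75*m^2 - 3.54*m - 0.92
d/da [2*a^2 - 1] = 4*a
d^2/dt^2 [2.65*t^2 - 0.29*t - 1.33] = 5.30000000000000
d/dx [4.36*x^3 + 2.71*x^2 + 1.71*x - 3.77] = 13.08*x^2 + 5.42*x + 1.71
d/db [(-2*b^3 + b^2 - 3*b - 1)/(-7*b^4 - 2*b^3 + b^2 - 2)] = (-14*b^6 + 14*b^5 - 63*b^4 - 40*b^3 + 9*b^2 - 2*b + 6)/(49*b^8 + 28*b^7 - 10*b^6 - 4*b^5 + 29*b^4 + 8*b^3 - 4*b^2 + 4)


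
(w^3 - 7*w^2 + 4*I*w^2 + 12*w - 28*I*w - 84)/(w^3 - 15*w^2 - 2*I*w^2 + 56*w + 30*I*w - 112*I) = (w + 6*I)/(w - 8)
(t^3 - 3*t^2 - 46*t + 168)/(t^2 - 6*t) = t + 3 - 28/t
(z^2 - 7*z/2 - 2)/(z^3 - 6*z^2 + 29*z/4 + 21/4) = 2*(z - 4)/(2*z^2 - 13*z + 21)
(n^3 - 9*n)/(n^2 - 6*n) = (n^2 - 9)/(n - 6)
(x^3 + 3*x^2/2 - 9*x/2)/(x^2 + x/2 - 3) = x*(x + 3)/(x + 2)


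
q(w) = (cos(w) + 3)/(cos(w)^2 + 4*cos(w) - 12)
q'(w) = (2*sin(w)*cos(w) + 4*sin(w))*(cos(w) + 3)/(cos(w)^2 + 4*cos(w) - 12)^2 - sin(w)/(cos(w)^2 + 4*cos(w) - 12) = (cos(w)^2 + 6*cos(w) + 24)*sin(w)/(cos(w)^2 + 4*cos(w) - 12)^2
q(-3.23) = -0.13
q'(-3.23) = 0.01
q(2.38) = -0.16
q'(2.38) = 0.07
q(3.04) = -0.13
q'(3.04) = 0.01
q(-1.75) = -0.22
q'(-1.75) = -0.14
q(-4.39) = -0.20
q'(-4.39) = 0.12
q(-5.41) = -0.40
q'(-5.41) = 0.27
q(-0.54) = -0.49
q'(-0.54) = -0.25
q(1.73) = -0.23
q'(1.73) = 0.14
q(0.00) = -0.57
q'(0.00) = 0.00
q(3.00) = -0.13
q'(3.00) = 0.01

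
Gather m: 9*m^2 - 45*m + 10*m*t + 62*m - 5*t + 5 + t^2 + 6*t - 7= 9*m^2 + m*(10*t + 17) + t^2 + t - 2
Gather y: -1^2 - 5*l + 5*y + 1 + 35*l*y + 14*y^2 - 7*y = -5*l + 14*y^2 + y*(35*l - 2)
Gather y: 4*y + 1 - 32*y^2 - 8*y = -32*y^2 - 4*y + 1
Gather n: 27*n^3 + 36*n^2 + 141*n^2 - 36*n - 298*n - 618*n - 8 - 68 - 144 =27*n^3 + 177*n^2 - 952*n - 220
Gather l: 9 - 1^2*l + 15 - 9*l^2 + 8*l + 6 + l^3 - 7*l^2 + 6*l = l^3 - 16*l^2 + 13*l + 30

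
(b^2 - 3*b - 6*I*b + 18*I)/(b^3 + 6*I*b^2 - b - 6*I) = (b^2 - 3*b - 6*I*b + 18*I)/(b^3 + 6*I*b^2 - b - 6*I)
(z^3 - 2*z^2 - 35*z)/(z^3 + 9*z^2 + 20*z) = (z - 7)/(z + 4)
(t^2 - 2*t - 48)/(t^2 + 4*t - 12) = (t - 8)/(t - 2)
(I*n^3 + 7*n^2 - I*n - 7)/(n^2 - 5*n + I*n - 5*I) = (I*n^3 + 7*n^2 - I*n - 7)/(n^2 + n*(-5 + I) - 5*I)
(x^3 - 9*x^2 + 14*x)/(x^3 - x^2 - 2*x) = (x - 7)/(x + 1)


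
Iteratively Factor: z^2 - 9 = (z - 3)*(z + 3)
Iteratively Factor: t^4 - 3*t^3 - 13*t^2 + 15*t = (t - 1)*(t^3 - 2*t^2 - 15*t) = t*(t - 1)*(t^2 - 2*t - 15) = t*(t - 1)*(t + 3)*(t - 5)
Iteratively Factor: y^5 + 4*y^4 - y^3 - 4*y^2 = (y)*(y^4 + 4*y^3 - y^2 - 4*y) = y^2*(y^3 + 4*y^2 - y - 4) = y^2*(y + 4)*(y^2 - 1) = y^2*(y - 1)*(y + 4)*(y + 1)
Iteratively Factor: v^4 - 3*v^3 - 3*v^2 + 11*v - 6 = (v - 1)*(v^3 - 2*v^2 - 5*v + 6) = (v - 3)*(v - 1)*(v^2 + v - 2) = (v - 3)*(v - 1)*(v + 2)*(v - 1)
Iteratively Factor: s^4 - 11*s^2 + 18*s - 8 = (s + 4)*(s^3 - 4*s^2 + 5*s - 2) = (s - 1)*(s + 4)*(s^2 - 3*s + 2) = (s - 1)^2*(s + 4)*(s - 2)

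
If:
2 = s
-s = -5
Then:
No Solution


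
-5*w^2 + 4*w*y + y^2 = (-w + y)*(5*w + y)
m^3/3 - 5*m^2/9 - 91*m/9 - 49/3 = (m/3 + 1)*(m - 7)*(m + 7/3)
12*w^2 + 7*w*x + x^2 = (3*w + x)*(4*w + x)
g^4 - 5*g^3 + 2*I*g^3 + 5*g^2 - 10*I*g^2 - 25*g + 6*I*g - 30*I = (g - 5)*(g - 2*I)*(g + I)*(g + 3*I)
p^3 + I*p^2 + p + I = (p - I)*(p + I)^2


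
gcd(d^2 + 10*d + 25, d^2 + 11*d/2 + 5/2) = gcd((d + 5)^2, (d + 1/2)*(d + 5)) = d + 5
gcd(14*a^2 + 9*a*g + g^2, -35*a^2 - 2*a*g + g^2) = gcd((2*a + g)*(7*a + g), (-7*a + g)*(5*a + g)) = 1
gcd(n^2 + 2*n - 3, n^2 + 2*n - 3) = n^2 + 2*n - 3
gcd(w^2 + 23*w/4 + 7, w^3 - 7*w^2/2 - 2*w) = 1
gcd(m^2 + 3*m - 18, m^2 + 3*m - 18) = m^2 + 3*m - 18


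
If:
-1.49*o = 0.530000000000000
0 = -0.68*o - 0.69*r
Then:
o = -0.36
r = 0.35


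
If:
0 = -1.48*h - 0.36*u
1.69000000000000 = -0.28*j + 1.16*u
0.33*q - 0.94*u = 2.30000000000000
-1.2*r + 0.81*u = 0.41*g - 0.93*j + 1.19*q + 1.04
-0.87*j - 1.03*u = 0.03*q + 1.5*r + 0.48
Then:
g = 12.3145180023229*u - 45.3578977932636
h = -0.243243243243243*u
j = 4.14285714285714*u - 6.03571428571429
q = 2.84848484848485*u + 6.96969696969697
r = 3.04132034632035 - 3.14649350649351*u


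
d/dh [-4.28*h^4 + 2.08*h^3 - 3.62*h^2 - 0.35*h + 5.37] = -17.12*h^3 + 6.24*h^2 - 7.24*h - 0.35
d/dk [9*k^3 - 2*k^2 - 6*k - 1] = 27*k^2 - 4*k - 6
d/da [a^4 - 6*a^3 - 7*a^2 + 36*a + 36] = 4*a^3 - 18*a^2 - 14*a + 36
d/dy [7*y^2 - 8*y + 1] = 14*y - 8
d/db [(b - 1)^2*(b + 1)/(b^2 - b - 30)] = (b - 1)*((-3*b - 1)*(-b^2 + b + 30) - (b - 1)*(b + 1)*(2*b - 1))/(-b^2 + b + 30)^2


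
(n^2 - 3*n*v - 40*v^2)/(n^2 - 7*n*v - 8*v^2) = (n + 5*v)/(n + v)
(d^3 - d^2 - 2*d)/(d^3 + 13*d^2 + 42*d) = (d^2 - d - 2)/(d^2 + 13*d + 42)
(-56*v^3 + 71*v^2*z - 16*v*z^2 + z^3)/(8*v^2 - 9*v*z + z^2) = -7*v + z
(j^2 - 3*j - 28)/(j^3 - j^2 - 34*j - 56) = 1/(j + 2)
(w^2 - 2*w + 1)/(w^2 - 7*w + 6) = (w - 1)/(w - 6)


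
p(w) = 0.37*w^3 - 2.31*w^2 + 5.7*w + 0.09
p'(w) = 1.11*w^2 - 4.62*w + 5.7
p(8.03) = 88.49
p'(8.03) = 40.18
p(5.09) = 18.05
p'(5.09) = 10.94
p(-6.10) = -204.62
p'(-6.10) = 75.19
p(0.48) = 2.33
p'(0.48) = 3.74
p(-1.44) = -14.01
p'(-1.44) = 14.65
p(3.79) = 8.65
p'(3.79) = 4.13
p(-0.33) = -2.06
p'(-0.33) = 7.35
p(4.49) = 12.61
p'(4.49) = 7.33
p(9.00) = 134.01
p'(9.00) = 54.03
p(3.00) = 6.39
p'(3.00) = 1.83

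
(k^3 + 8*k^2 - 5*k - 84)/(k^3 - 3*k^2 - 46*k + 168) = (k^2 + k - 12)/(k^2 - 10*k + 24)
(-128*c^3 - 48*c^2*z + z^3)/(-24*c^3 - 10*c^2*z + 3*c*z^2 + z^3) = (-32*c^2 - 4*c*z + z^2)/(-6*c^2 - c*z + z^2)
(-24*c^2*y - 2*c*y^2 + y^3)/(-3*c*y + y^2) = (24*c^2 + 2*c*y - y^2)/(3*c - y)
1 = 1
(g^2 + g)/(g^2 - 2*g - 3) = g/(g - 3)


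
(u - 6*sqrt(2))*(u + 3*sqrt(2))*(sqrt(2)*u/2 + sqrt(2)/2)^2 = u^4/2 - 3*sqrt(2)*u^3/2 + u^3 - 35*u^2/2 - 3*sqrt(2)*u^2 - 36*u - 3*sqrt(2)*u/2 - 18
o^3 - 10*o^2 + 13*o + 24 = (o - 8)*(o - 3)*(o + 1)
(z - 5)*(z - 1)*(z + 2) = z^3 - 4*z^2 - 7*z + 10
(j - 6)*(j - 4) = j^2 - 10*j + 24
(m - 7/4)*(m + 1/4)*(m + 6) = m^3 + 9*m^2/2 - 151*m/16 - 21/8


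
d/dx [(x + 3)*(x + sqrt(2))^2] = (x + sqrt(2))*(3*x + sqrt(2) + 6)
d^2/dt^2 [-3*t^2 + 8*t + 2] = -6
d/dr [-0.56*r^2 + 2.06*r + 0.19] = 2.06 - 1.12*r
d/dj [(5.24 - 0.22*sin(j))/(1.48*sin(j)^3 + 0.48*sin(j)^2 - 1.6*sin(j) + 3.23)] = (0.6512*sin(j)^3 - 23.16*sin(j)^2 - 5.0304*sin(j) + 7.6734)*cos(j)/(2.1904*sin(j)^6 + 1.4208*sin(j)^5 - 4.5056*sin(j)^4 + 8.0248*sin(j)^3 + 5.6608*sin(j)^2 - 10.336*sin(j) + 10.4329)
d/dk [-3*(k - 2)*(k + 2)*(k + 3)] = -9*k^2 - 18*k + 12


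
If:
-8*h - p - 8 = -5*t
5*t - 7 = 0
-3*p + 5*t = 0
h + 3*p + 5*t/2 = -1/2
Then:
No Solution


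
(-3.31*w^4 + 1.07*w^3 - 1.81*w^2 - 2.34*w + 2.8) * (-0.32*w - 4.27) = 1.0592*w^5 + 13.7913*w^4 - 3.9897*w^3 + 8.4775*w^2 + 9.0958*w - 11.956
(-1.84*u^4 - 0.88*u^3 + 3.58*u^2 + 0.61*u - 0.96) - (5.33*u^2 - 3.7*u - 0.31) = -1.84*u^4 - 0.88*u^3 - 1.75*u^2 + 4.31*u - 0.65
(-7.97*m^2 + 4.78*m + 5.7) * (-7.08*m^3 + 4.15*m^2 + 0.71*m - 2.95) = 56.4276*m^5 - 66.9179*m^4 - 26.1777*m^3 + 50.5603*m^2 - 10.054*m - 16.815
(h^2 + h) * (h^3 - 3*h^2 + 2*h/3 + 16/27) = h^5 - 2*h^4 - 7*h^3/3 + 34*h^2/27 + 16*h/27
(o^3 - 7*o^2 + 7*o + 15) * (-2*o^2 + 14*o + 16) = -2*o^5 + 28*o^4 - 96*o^3 - 44*o^2 + 322*o + 240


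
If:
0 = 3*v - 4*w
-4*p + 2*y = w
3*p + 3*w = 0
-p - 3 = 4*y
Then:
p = -3/7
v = 4/7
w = 3/7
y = -9/14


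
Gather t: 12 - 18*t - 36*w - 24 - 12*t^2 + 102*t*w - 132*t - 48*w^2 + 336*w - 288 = -12*t^2 + t*(102*w - 150) - 48*w^2 + 300*w - 300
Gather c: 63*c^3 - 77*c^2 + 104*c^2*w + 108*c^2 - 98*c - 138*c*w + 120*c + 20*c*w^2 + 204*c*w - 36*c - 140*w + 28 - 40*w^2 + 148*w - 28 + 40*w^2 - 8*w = 63*c^3 + c^2*(104*w + 31) + c*(20*w^2 + 66*w - 14)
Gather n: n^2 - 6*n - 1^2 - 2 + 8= n^2 - 6*n + 5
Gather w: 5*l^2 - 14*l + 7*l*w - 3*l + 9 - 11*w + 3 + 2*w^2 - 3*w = 5*l^2 - 17*l + 2*w^2 + w*(7*l - 14) + 12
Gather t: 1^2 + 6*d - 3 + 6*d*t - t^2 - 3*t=6*d - t^2 + t*(6*d - 3) - 2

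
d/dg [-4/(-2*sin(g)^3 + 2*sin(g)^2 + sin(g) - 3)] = 16*(-6*sin(g)^2 + 4*sin(g) + 1)*cos(g)/(4*sin(g)^2 - sin(g) + sin(3*g) - 6)^2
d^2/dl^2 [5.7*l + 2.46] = 0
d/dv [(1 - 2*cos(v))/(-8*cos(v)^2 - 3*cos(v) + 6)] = (16*cos(v)^2 - 16*cos(v) + 9)*sin(v)/(-8*sin(v)^2 + 3*cos(v) + 2)^2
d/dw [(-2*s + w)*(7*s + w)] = 5*s + 2*w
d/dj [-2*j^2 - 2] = -4*j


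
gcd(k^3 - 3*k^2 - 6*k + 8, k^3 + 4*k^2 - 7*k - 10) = 1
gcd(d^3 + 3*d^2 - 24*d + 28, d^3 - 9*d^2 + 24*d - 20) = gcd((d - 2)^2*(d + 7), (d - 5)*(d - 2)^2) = d^2 - 4*d + 4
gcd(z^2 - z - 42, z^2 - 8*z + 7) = z - 7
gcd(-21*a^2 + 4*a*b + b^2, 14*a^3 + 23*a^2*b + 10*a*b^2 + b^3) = 7*a + b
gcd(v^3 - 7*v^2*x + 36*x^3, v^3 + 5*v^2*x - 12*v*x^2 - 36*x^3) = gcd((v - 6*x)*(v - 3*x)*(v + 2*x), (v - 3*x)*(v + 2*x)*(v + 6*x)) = -v^2 + v*x + 6*x^2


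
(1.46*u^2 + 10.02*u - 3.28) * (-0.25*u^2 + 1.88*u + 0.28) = -0.365*u^4 + 0.2398*u^3 + 20.0664*u^2 - 3.3608*u - 0.9184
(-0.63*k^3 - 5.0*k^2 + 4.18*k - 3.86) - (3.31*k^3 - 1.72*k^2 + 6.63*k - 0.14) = -3.94*k^3 - 3.28*k^2 - 2.45*k - 3.72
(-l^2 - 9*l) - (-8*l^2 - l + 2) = 7*l^2 - 8*l - 2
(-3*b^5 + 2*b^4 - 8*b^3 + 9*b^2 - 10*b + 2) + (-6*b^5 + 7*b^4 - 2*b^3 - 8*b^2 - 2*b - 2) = -9*b^5 + 9*b^4 - 10*b^3 + b^2 - 12*b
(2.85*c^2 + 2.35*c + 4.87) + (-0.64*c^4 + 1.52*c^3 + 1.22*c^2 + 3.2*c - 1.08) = -0.64*c^4 + 1.52*c^3 + 4.07*c^2 + 5.55*c + 3.79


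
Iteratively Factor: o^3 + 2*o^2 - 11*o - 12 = (o - 3)*(o^2 + 5*o + 4) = (o - 3)*(o + 4)*(o + 1)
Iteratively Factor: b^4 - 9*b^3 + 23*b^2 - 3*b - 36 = (b - 3)*(b^3 - 6*b^2 + 5*b + 12) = (b - 4)*(b - 3)*(b^2 - 2*b - 3) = (b - 4)*(b - 3)^2*(b + 1)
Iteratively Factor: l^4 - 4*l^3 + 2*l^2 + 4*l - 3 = (l - 1)*(l^3 - 3*l^2 - l + 3) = (l - 3)*(l - 1)*(l^2 - 1) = (l - 3)*(l - 1)^2*(l + 1)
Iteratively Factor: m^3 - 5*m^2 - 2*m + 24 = (m - 4)*(m^2 - m - 6) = (m - 4)*(m - 3)*(m + 2)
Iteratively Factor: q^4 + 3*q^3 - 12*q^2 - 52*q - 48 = (q - 4)*(q^3 + 7*q^2 + 16*q + 12) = (q - 4)*(q + 2)*(q^2 + 5*q + 6) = (q - 4)*(q + 2)*(q + 3)*(q + 2)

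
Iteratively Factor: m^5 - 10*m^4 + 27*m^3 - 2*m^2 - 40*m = (m - 4)*(m^4 - 6*m^3 + 3*m^2 + 10*m) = (m - 5)*(m - 4)*(m^3 - m^2 - 2*m) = m*(m - 5)*(m - 4)*(m^2 - m - 2) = m*(m - 5)*(m - 4)*(m + 1)*(m - 2)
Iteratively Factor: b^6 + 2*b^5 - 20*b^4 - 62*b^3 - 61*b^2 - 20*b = (b + 1)*(b^5 + b^4 - 21*b^3 - 41*b^2 - 20*b) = b*(b + 1)*(b^4 + b^3 - 21*b^2 - 41*b - 20) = b*(b + 1)^2*(b^3 - 21*b - 20) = b*(b - 5)*(b + 1)^2*(b^2 + 5*b + 4) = b*(b - 5)*(b + 1)^3*(b + 4)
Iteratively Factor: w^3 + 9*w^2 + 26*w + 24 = (w + 3)*(w^2 + 6*w + 8) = (w + 2)*(w + 3)*(w + 4)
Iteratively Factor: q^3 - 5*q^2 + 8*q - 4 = (q - 1)*(q^2 - 4*q + 4) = (q - 2)*(q - 1)*(q - 2)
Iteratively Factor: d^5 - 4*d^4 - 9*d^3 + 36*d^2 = (d)*(d^4 - 4*d^3 - 9*d^2 + 36*d) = d*(d + 3)*(d^3 - 7*d^2 + 12*d) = d*(d - 4)*(d + 3)*(d^2 - 3*d) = d*(d - 4)*(d - 3)*(d + 3)*(d)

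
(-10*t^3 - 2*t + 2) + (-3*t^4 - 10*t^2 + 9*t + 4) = -3*t^4 - 10*t^3 - 10*t^2 + 7*t + 6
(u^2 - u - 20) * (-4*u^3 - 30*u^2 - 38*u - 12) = -4*u^5 - 26*u^4 + 72*u^3 + 626*u^2 + 772*u + 240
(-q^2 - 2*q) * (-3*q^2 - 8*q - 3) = 3*q^4 + 14*q^3 + 19*q^2 + 6*q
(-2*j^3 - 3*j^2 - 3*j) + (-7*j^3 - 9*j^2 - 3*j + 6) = -9*j^3 - 12*j^2 - 6*j + 6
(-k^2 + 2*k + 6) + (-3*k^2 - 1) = -4*k^2 + 2*k + 5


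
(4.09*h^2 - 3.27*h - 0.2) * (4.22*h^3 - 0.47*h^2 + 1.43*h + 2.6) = 17.2598*h^5 - 15.7217*h^4 + 6.5416*h^3 + 6.0519*h^2 - 8.788*h - 0.52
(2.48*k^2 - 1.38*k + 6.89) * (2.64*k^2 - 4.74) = 6.5472*k^4 - 3.6432*k^3 + 6.4344*k^2 + 6.5412*k - 32.6586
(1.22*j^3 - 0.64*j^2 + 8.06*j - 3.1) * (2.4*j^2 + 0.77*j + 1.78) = 2.928*j^5 - 0.5966*j^4 + 21.0228*j^3 - 2.373*j^2 + 11.9598*j - 5.518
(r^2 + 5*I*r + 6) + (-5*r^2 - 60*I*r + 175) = -4*r^2 - 55*I*r + 181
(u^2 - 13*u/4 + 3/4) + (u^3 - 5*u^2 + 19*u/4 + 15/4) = u^3 - 4*u^2 + 3*u/2 + 9/2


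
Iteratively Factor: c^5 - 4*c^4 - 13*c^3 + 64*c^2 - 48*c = (c - 4)*(c^4 - 13*c^2 + 12*c) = (c - 4)*(c - 1)*(c^3 + c^2 - 12*c) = (c - 4)*(c - 1)*(c + 4)*(c^2 - 3*c) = c*(c - 4)*(c - 1)*(c + 4)*(c - 3)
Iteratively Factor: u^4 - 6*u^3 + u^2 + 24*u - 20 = (u + 2)*(u^3 - 8*u^2 + 17*u - 10) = (u - 1)*(u + 2)*(u^2 - 7*u + 10) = (u - 5)*(u - 1)*(u + 2)*(u - 2)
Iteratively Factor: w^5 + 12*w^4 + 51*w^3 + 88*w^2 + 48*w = (w + 4)*(w^4 + 8*w^3 + 19*w^2 + 12*w) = (w + 1)*(w + 4)*(w^3 + 7*w^2 + 12*w) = (w + 1)*(w + 4)^2*(w^2 + 3*w) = w*(w + 1)*(w + 4)^2*(w + 3)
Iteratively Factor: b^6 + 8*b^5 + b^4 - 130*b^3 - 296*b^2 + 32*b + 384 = (b + 4)*(b^5 + 4*b^4 - 15*b^3 - 70*b^2 - 16*b + 96) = (b + 3)*(b + 4)*(b^4 + b^3 - 18*b^2 - 16*b + 32) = (b - 1)*(b + 3)*(b + 4)*(b^3 + 2*b^2 - 16*b - 32) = (b - 1)*(b + 3)*(b + 4)^2*(b^2 - 2*b - 8) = (b - 4)*(b - 1)*(b + 3)*(b + 4)^2*(b + 2)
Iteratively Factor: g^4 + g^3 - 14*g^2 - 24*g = (g + 3)*(g^3 - 2*g^2 - 8*g) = g*(g + 3)*(g^2 - 2*g - 8) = g*(g - 4)*(g + 3)*(g + 2)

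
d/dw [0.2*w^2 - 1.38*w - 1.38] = 0.4*w - 1.38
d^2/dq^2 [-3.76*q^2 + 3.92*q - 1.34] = -7.52000000000000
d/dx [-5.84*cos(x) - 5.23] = 5.84*sin(x)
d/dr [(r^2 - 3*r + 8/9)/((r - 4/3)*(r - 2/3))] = 9*(9*r^2 - 8)/(81*r^4 - 324*r^3 + 468*r^2 - 288*r + 64)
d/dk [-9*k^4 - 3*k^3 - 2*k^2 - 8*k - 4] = -36*k^3 - 9*k^2 - 4*k - 8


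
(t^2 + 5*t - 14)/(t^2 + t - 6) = (t + 7)/(t + 3)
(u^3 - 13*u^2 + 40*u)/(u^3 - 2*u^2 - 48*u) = (u - 5)/(u + 6)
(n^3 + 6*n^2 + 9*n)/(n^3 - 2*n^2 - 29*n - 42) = n*(n + 3)/(n^2 - 5*n - 14)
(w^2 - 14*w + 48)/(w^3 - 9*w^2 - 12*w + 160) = (w - 6)/(w^2 - w - 20)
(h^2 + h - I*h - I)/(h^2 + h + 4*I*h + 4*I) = (h - I)/(h + 4*I)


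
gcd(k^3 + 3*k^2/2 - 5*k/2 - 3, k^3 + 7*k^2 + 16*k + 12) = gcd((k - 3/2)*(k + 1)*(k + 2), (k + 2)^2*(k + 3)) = k + 2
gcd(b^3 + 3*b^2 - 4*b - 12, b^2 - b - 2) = b - 2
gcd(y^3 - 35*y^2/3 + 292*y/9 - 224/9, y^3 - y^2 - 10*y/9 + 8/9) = y - 4/3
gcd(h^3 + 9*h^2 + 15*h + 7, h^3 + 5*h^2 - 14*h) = h + 7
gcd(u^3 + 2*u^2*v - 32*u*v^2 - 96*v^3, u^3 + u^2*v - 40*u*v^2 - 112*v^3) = u^2 + 8*u*v + 16*v^2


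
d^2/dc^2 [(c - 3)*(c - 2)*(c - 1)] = 6*c - 12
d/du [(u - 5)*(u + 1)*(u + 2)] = 3*u^2 - 4*u - 13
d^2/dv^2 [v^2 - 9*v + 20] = 2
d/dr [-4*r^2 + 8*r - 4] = 8 - 8*r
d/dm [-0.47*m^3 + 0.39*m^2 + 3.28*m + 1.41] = -1.41*m^2 + 0.78*m + 3.28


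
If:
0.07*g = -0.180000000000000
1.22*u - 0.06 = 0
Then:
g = -2.57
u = 0.05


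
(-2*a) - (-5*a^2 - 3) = 5*a^2 - 2*a + 3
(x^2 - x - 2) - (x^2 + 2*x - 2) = -3*x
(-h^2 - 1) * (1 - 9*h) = 9*h^3 - h^2 + 9*h - 1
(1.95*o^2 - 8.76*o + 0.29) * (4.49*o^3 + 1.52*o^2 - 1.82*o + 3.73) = 8.7555*o^5 - 36.3684*o^4 - 15.5621*o^3 + 23.6575*o^2 - 33.2026*o + 1.0817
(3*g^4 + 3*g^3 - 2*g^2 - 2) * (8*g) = 24*g^5 + 24*g^4 - 16*g^3 - 16*g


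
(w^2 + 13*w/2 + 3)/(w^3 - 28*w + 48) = (w + 1/2)/(w^2 - 6*w + 8)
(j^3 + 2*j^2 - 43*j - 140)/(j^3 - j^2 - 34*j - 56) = (j + 5)/(j + 2)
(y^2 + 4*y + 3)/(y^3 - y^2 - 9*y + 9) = (y + 1)/(y^2 - 4*y + 3)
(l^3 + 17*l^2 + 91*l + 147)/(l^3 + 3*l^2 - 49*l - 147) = (l + 7)/(l - 7)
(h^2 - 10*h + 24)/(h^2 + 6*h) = (h^2 - 10*h + 24)/(h*(h + 6))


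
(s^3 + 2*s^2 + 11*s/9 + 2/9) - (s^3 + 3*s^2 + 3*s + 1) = -s^2 - 16*s/9 - 7/9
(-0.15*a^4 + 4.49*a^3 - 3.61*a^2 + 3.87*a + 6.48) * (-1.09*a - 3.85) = 0.1635*a^5 - 4.3166*a^4 - 13.3516*a^3 + 9.6802*a^2 - 21.9627*a - 24.948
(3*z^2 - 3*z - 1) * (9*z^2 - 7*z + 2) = 27*z^4 - 48*z^3 + 18*z^2 + z - 2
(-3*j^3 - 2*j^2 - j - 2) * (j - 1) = -3*j^4 + j^3 + j^2 - j + 2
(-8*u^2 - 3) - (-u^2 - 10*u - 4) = -7*u^2 + 10*u + 1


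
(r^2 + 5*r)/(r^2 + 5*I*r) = (r + 5)/(r + 5*I)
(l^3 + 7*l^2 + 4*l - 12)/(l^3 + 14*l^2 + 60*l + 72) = (l - 1)/(l + 6)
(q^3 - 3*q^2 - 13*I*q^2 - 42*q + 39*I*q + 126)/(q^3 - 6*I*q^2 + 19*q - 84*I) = (q^2 + q*(-3 - 6*I) + 18*I)/(q^2 + I*q + 12)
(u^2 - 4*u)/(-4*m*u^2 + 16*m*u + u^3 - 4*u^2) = 1/(-4*m + u)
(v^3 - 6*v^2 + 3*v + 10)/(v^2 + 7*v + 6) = (v^2 - 7*v + 10)/(v + 6)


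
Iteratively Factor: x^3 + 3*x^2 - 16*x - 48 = (x + 3)*(x^2 - 16) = (x + 3)*(x + 4)*(x - 4)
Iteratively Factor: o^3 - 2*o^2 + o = (o - 1)*(o^2 - o) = (o - 1)^2*(o)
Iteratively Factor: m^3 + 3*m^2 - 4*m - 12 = (m + 3)*(m^2 - 4) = (m + 2)*(m + 3)*(m - 2)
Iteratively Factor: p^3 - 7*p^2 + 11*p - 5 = (p - 1)*(p^2 - 6*p + 5) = (p - 5)*(p - 1)*(p - 1)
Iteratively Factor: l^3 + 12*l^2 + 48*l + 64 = (l + 4)*(l^2 + 8*l + 16) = (l + 4)^2*(l + 4)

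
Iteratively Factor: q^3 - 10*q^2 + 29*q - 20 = (q - 5)*(q^2 - 5*q + 4) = (q - 5)*(q - 1)*(q - 4)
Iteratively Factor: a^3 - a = (a - 1)*(a^2 + a) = a*(a - 1)*(a + 1)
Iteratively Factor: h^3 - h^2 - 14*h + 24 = (h - 2)*(h^2 + h - 12) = (h - 2)*(h + 4)*(h - 3)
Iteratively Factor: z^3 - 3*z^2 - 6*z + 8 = (z - 1)*(z^2 - 2*z - 8) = (z - 4)*(z - 1)*(z + 2)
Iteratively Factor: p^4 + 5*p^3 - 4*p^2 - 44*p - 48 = (p - 3)*(p^3 + 8*p^2 + 20*p + 16) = (p - 3)*(p + 2)*(p^2 + 6*p + 8) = (p - 3)*(p + 2)^2*(p + 4)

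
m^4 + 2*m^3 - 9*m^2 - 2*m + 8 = (m - 2)*(m - 1)*(m + 1)*(m + 4)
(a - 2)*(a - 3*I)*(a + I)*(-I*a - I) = -I*a^4 - 2*a^3 + I*a^3 + 2*a^2 - I*a^2 + 4*a + 3*I*a + 6*I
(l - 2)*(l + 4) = l^2 + 2*l - 8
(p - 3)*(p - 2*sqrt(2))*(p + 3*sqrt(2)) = p^3 - 3*p^2 + sqrt(2)*p^2 - 12*p - 3*sqrt(2)*p + 36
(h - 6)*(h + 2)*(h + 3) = h^3 - h^2 - 24*h - 36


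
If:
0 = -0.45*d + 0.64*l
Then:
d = 1.42222222222222*l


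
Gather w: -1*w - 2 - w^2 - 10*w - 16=-w^2 - 11*w - 18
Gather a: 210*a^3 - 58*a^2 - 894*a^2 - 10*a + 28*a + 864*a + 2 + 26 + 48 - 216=210*a^3 - 952*a^2 + 882*a - 140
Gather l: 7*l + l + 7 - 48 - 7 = 8*l - 48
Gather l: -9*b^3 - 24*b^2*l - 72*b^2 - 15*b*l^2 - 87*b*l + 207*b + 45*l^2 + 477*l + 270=-9*b^3 - 72*b^2 + 207*b + l^2*(45 - 15*b) + l*(-24*b^2 - 87*b + 477) + 270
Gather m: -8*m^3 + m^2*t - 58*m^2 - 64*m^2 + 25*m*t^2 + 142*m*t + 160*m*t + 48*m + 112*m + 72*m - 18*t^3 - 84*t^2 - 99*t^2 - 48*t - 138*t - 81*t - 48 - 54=-8*m^3 + m^2*(t - 122) + m*(25*t^2 + 302*t + 232) - 18*t^3 - 183*t^2 - 267*t - 102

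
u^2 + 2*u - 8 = (u - 2)*(u + 4)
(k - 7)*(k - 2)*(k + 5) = k^3 - 4*k^2 - 31*k + 70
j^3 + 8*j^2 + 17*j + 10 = (j + 1)*(j + 2)*(j + 5)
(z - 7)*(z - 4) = z^2 - 11*z + 28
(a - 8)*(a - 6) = a^2 - 14*a + 48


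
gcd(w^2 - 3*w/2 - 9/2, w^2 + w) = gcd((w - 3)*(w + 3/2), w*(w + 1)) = 1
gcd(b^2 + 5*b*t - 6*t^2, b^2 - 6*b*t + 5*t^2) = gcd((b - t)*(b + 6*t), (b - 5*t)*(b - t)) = -b + t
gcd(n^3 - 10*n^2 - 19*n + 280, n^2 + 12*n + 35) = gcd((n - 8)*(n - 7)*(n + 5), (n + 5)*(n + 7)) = n + 5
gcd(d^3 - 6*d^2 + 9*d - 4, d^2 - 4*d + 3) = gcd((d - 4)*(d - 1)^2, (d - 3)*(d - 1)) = d - 1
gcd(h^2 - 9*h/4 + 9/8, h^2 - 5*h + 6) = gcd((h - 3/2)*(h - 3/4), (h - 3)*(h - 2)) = 1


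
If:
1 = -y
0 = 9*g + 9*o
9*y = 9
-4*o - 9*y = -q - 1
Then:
No Solution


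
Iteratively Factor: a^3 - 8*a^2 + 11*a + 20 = (a - 4)*(a^2 - 4*a - 5) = (a - 4)*(a + 1)*(a - 5)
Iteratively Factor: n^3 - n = (n + 1)*(n^2 - n) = (n - 1)*(n + 1)*(n)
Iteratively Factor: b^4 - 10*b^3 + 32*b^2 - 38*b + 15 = (b - 1)*(b^3 - 9*b^2 + 23*b - 15) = (b - 3)*(b - 1)*(b^2 - 6*b + 5) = (b - 5)*(b - 3)*(b - 1)*(b - 1)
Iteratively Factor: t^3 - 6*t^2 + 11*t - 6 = (t - 2)*(t^2 - 4*t + 3) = (t - 3)*(t - 2)*(t - 1)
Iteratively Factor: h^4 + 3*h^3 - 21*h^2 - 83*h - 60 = (h + 1)*(h^3 + 2*h^2 - 23*h - 60) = (h - 5)*(h + 1)*(h^2 + 7*h + 12) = (h - 5)*(h + 1)*(h + 4)*(h + 3)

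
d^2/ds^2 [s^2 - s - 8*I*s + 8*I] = 2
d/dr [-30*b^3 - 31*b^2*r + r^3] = -31*b^2 + 3*r^2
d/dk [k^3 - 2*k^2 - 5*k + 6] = 3*k^2 - 4*k - 5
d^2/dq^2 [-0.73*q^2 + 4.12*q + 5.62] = -1.46000000000000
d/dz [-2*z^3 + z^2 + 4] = 2*z*(1 - 3*z)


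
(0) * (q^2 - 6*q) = 0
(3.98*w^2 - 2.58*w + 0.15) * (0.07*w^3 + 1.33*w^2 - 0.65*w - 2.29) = 0.2786*w^5 + 5.1128*w^4 - 6.0079*w^3 - 7.2377*w^2 + 5.8107*w - 0.3435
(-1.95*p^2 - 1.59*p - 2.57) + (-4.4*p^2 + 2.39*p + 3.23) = -6.35*p^2 + 0.8*p + 0.66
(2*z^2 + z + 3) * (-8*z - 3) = -16*z^3 - 14*z^2 - 27*z - 9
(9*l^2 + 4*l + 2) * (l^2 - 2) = 9*l^4 + 4*l^3 - 16*l^2 - 8*l - 4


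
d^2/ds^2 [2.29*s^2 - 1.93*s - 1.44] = 4.58000000000000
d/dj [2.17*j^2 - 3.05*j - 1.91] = 4.34*j - 3.05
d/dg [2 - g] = -1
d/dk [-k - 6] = -1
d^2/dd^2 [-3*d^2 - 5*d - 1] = -6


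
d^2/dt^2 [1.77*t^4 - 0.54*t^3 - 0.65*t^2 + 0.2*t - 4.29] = 21.24*t^2 - 3.24*t - 1.3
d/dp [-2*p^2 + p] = 1 - 4*p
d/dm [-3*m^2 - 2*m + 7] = -6*m - 2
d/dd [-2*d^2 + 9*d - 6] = 9 - 4*d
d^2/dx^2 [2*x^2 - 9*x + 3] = 4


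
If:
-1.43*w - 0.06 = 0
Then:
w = -0.04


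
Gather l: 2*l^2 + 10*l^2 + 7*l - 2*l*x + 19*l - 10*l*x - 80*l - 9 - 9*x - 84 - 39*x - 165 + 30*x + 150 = 12*l^2 + l*(-12*x - 54) - 18*x - 108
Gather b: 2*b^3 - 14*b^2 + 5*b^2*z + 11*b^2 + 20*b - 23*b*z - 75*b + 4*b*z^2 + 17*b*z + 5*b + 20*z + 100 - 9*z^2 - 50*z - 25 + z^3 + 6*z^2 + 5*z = 2*b^3 + b^2*(5*z - 3) + b*(4*z^2 - 6*z - 50) + z^3 - 3*z^2 - 25*z + 75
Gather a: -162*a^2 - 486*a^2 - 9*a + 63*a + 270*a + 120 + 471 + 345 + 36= -648*a^2 + 324*a + 972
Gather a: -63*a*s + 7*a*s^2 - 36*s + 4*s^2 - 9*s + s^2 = a*(7*s^2 - 63*s) + 5*s^2 - 45*s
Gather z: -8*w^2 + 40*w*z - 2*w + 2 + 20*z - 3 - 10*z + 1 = -8*w^2 - 2*w + z*(40*w + 10)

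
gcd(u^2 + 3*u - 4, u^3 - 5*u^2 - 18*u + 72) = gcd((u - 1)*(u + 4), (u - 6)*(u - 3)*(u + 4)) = u + 4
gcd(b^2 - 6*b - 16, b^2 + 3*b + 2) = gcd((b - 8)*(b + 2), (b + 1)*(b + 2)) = b + 2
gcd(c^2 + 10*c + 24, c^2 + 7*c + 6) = c + 6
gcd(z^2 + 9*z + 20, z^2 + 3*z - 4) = z + 4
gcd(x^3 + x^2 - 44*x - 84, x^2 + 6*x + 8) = x + 2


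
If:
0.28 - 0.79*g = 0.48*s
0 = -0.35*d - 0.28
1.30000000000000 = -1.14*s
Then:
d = -0.80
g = 1.05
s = -1.14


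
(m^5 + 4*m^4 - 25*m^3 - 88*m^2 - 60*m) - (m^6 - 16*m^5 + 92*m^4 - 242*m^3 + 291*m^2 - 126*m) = -m^6 + 17*m^5 - 88*m^4 + 217*m^3 - 379*m^2 + 66*m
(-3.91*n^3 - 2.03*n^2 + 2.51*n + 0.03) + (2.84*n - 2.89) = -3.91*n^3 - 2.03*n^2 + 5.35*n - 2.86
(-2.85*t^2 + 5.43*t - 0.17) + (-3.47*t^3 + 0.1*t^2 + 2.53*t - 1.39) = -3.47*t^3 - 2.75*t^2 + 7.96*t - 1.56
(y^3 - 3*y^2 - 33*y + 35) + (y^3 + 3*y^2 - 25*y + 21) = 2*y^3 - 58*y + 56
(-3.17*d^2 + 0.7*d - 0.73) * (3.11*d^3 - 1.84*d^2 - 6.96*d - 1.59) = -9.8587*d^5 + 8.0098*d^4 + 18.5049*d^3 + 1.5115*d^2 + 3.9678*d + 1.1607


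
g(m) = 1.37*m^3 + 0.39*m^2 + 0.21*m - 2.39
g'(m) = 4.11*m^2 + 0.78*m + 0.21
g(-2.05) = -12.98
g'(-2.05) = 15.88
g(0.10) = -2.36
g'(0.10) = 0.33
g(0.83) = -1.16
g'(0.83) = 3.69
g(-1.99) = -12.06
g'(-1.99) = 14.93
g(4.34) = 117.86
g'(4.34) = 81.01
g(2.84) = 32.73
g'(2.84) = 35.57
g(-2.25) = -16.49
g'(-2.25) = 19.26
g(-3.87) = -76.77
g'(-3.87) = 58.75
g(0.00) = -2.39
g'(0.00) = 0.21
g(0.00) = -2.39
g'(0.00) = 0.21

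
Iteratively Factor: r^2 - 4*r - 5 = (r + 1)*(r - 5)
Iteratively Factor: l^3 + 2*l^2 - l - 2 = (l + 1)*(l^2 + l - 2) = (l - 1)*(l + 1)*(l + 2)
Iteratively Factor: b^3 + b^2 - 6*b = (b - 2)*(b^2 + 3*b) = (b - 2)*(b + 3)*(b)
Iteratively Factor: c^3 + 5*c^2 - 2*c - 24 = (c + 4)*(c^2 + c - 6) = (c - 2)*(c + 4)*(c + 3)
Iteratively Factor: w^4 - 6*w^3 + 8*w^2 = (w)*(w^3 - 6*w^2 + 8*w) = w*(w - 2)*(w^2 - 4*w) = w*(w - 4)*(w - 2)*(w)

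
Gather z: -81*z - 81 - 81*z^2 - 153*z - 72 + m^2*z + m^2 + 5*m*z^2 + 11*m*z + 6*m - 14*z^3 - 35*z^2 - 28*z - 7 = m^2 + 6*m - 14*z^3 + z^2*(5*m - 116) + z*(m^2 + 11*m - 262) - 160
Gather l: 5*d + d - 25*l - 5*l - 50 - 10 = 6*d - 30*l - 60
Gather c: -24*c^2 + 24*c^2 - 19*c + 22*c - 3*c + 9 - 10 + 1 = 0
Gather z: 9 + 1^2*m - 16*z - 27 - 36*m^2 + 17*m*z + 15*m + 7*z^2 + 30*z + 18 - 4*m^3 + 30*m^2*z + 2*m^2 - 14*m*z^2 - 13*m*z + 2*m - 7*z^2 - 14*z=-4*m^3 - 34*m^2 - 14*m*z^2 + 18*m + z*(30*m^2 + 4*m)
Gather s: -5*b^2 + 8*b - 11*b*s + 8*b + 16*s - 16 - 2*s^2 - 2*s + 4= -5*b^2 + 16*b - 2*s^2 + s*(14 - 11*b) - 12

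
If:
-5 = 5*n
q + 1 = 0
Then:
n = -1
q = -1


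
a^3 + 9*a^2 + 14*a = a*(a + 2)*(a + 7)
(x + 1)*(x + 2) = x^2 + 3*x + 2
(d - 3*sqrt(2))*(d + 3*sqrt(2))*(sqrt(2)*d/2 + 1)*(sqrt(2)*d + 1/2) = d^4 + 5*sqrt(2)*d^3/4 - 35*d^2/2 - 45*sqrt(2)*d/2 - 9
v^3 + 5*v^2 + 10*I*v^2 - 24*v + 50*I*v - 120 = (v + 5)*(v + 4*I)*(v + 6*I)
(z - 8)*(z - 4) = z^2 - 12*z + 32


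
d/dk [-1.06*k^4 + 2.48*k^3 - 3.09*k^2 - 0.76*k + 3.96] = -4.24*k^3 + 7.44*k^2 - 6.18*k - 0.76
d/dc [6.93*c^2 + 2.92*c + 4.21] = 13.86*c + 2.92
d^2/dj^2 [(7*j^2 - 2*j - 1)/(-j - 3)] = -136/(j^3 + 9*j^2 + 27*j + 27)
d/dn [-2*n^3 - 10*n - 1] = -6*n^2 - 10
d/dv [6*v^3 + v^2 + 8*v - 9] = 18*v^2 + 2*v + 8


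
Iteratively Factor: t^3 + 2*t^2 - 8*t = (t)*(t^2 + 2*t - 8) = t*(t - 2)*(t + 4)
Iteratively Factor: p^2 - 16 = (p + 4)*(p - 4)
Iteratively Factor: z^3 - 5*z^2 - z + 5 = (z - 5)*(z^2 - 1) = (z - 5)*(z + 1)*(z - 1)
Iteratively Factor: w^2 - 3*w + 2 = (w - 1)*(w - 2)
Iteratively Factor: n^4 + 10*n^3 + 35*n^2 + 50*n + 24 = (n + 3)*(n^3 + 7*n^2 + 14*n + 8) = (n + 1)*(n + 3)*(n^2 + 6*n + 8) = (n + 1)*(n + 3)*(n + 4)*(n + 2)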